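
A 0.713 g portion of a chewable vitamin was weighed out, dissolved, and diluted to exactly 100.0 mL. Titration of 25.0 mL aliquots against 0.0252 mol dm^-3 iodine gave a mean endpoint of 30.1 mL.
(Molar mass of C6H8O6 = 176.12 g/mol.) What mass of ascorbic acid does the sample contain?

0.534 g

C6H8O6 + I2 → C6H6O6 + 2 HI
n(I2) per titration = 0.0301 × 0.0252 = 7.59 × 10^-4 mol
n(C6H8O6) in each aliquot = 7.59 × 10^-4 mol (1:1 ratio)
n(C6H8O6) in the whole flask = 7.59 × 10^-4 × 100.0/25.0 = 3.03 × 10^-3 mol
mass of C6H8O6 = 3.03 × 10^-3 × 176.12 = 0.534 g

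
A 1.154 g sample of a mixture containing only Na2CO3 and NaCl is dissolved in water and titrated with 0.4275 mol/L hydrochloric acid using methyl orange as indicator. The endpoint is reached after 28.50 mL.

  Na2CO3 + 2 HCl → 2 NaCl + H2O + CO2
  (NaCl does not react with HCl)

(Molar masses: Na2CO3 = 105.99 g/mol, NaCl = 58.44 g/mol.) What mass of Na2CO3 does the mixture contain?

0.6457 g

n(HCl) = 0.02850 × 0.4275 = 0.01218 mol
Let x = n(Na2CO3), y = n(NaCl).
Titrant: 2x = 0.01218;  mass: 105.99x + 58.44y = 1.154
Solving, x = 6.092 × 10^-3 mol, y = 8.698 × 10^-3 mol
mass of Na2CO3 = 6.092 × 10^-3 × 105.99 = 0.6457 g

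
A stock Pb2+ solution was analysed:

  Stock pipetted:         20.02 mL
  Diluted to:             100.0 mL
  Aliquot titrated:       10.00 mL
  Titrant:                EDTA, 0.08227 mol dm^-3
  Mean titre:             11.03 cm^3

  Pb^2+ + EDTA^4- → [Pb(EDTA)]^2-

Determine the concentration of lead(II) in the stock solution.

n(EDTA) = 0.01103 × 0.08227 = 9.074 × 10^-4 mol
n(Pb2+) in the aliquot = 9.074 × 10^-4 mol (1:1 ratio)
[Pb2+]_dilute = 9.074 × 10^-4 / 0.01000 = 0.09074 mol/L
Dilution factor = 100.0 / 20.02 = 4.995
[Pb2+]_stock = 0.09074 × 4.995 = 0.4533 mol/L

0.4533 mol/L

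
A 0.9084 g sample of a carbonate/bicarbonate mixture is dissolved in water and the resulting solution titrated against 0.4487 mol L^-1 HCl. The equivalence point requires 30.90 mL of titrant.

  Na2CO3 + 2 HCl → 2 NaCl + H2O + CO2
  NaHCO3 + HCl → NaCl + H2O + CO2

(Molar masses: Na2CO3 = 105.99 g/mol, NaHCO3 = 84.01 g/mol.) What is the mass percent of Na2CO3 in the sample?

n(HCl) = 0.03090 × 0.4487 = 0.01386 mol
Let x = n(Na2CO3), y = n(NaHCO3).
Titrant: 2x + 1y = 0.01386;  mass: 105.99x + 84.01y = 0.9084
Solving, x = 4.133 × 10^-3 mol, y = 5.598 × 10^-3 mol
mass of Na2CO3 = 4.133 × 10^-3 × 105.99 = 0.4381 g
% Na2CO3 = 0.4381 / 0.9084 × 100 = 48.23 %

48.23 %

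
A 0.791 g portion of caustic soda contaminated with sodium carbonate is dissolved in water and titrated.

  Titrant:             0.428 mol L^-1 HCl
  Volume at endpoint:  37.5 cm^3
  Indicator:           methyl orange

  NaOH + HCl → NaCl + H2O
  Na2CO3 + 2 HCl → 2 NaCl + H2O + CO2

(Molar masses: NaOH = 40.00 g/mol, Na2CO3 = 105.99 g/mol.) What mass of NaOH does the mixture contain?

n(HCl) = 0.0375 × 0.428 = 0.0161 mol
Let x = n(NaOH), y = n(Na2CO3).
Titrant: 1x + 2y = 0.0161;  mass: 40.00x + 105.99y = 0.791
Solving, x = 4.58 × 10^-3 mol, y = 5.73 × 10^-3 mol
mass of NaOH = 4.58 × 10^-3 × 40.00 = 0.183 g

0.183 g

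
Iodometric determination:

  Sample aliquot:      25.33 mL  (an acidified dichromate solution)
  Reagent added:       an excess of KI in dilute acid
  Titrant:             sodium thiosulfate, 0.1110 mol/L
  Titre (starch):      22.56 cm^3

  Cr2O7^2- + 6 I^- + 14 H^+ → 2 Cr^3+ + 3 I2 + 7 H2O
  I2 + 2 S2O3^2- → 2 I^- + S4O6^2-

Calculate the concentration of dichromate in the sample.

0.01648 mol/L

n(S2O3^2-) = 0.02256 × 0.1110 = 2.504 × 10^-3 mol
n(I2) = n(S2O3^2-)/2 = 1.252 × 10^-3 mol
From the 1:3 ratio, n(Cr2O7^2-) in the aliquot = 1/3 × 1.252 × 10^-3 = 4.174 × 10^-4 mol
[Cr2O7^2-] = 4.174 × 10^-4 / 0.02533 = 0.01648 mol/L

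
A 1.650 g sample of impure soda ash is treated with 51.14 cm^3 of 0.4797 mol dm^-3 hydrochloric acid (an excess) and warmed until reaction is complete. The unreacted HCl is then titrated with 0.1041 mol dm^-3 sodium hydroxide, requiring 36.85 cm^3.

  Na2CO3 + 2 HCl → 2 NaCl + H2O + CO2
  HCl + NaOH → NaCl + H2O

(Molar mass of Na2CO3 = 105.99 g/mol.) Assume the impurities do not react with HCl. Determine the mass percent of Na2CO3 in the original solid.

n(HCl) added = 0.05114 × 0.4797 = 0.02453 mol
n(NaOH) used in back-titration = 0.03685 × 0.1041 = 3.836 × 10^-3 mol
n(HCl) left over = 3.836 × 10^-3 mol (1:1 ratio)
n(HCl) consumed by analyte = 0.02453 − 3.836 × 10^-3 = 0.02070 mol
From the 1:2 ratio, n(Na2CO3) = 1/2 × 0.02070 = 0.01035 mol
mass of Na2CO3 = 0.01035 × 105.99 = 1.097 g
% Na2CO3 = 1.097 / 1.650 × 100 = 66.47 %

66.47 %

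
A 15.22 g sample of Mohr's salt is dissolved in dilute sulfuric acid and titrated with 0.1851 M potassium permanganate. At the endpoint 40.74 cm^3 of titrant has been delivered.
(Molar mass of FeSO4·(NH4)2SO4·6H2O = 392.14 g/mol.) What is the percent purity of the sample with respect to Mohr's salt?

97.15 %

MnO4^- + 5 Fe^2+ + 8 H^+ → Mn^2+ + 5 Fe^3+ + 4 H2O
n(KMnO4) = 0.04074 L × 0.1851 mol/L = 7.541 × 10^-3 mol
From the 5:1 ratio, n(FeSO4·(NH4)2SO4·6H2O) = 5/1 × 7.541 × 10^-3 = 0.03770 mol
mass of FeSO4·(NH4)2SO4·6H2O = 0.03770 × 392.14 g/mol = 14.79 g
% FeSO4·(NH4)2SO4·6H2O = 14.79 / 15.22 × 100 = 97.15 %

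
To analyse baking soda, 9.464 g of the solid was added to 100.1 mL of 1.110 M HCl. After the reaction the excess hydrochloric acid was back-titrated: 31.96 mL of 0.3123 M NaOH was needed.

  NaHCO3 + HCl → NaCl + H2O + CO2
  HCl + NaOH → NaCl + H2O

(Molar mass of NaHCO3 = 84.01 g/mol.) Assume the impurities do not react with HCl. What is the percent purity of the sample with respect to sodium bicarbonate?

89.77 %

n(HCl) added = 0.1001 × 1.110 = 0.1111 mol
n(NaOH) used in back-titration = 0.03196 × 0.3123 = 9.981 × 10^-3 mol
n(HCl) left over = 9.981 × 10^-3 mol (1:1 ratio)
n(HCl) consumed by analyte = 0.1111 − 9.981 × 10^-3 = 0.1011 mol
n(NaHCO3) = 0.1011 mol (1:1 ratio)
mass of NaHCO3 = 0.1011 × 84.01 = 8.496 g
% NaHCO3 = 8.496 / 9.464 × 100 = 89.77 %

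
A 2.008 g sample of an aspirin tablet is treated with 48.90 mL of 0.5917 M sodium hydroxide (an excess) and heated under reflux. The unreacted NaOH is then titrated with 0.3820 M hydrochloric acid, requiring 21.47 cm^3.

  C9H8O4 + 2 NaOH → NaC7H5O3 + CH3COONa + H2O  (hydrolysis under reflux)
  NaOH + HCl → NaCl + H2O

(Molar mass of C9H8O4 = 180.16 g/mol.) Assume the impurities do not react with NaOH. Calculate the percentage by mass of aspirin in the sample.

93.01 %

n(NaOH) added = 0.04890 × 0.5917 = 0.02893 mol
n(HCl) used in back-titration = 0.02147 × 0.3820 = 8.202 × 10^-3 mol
n(NaOH) left over = 8.202 × 10^-3 mol (1:1 ratio)
n(NaOH) consumed by analyte = 0.02893 − 8.202 × 10^-3 = 0.02073 mol
From the 1:2 ratio, n(C9H8O4) = 1/2 × 0.02073 = 0.01037 mol
mass of C9H8O4 = 0.01037 × 180.16 = 1.868 g
% C9H8O4 = 1.868 / 2.008 × 100 = 93.01 %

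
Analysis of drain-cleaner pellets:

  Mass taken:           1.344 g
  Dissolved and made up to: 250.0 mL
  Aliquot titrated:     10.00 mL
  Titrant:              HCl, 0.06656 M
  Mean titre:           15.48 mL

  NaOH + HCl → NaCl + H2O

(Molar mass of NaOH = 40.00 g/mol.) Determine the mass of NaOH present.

n(HCl) per titration = 0.01548 × 0.06656 = 1.030 × 10^-3 mol
n(NaOH) in each aliquot = 1.030 × 10^-3 mol (1:1 ratio)
n(NaOH) in the whole flask = 1.030 × 10^-3 × 250.0/10.00 = 0.02576 mol
mass of NaOH = 0.02576 × 40.00 = 1.030 g

1.030 g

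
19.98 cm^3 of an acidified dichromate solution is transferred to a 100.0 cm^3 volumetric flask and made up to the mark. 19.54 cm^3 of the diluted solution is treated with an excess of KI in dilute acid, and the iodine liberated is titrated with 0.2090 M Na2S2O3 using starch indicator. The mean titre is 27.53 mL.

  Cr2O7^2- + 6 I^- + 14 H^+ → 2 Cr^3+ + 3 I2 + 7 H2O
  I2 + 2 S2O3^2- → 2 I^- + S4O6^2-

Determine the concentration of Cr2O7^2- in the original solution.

n(S2O3^2-) = 0.02753 × 0.2090 = 5.754 × 10^-3 mol
n(I2) = n(S2O3^2-)/2 = 2.877 × 10^-3 mol
From the 1:3 ratio, n(Cr2O7^2-) in the aliquot = 1/3 × 2.877 × 10^-3 = 9.590 × 10^-4 mol
[Cr2O7^2-]_dilute = 9.590 × 10^-4 / 0.01954 = 0.04908 mol/L
[Cr2O7^2-]_original = 0.04908 × 100.0/19.98 = 0.2456 mol/L

0.2456 M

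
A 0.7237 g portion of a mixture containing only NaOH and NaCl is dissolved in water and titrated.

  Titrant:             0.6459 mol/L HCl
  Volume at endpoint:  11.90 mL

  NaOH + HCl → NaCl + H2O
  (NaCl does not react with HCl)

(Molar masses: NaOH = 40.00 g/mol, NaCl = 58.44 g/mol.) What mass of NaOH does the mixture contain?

0.3074 g

n(HCl) = 0.01190 × 0.6459 = 7.686 × 10^-3 mol
Let x = n(NaOH), y = n(NaCl).
Titrant: 1x = 7.686 × 10^-3;  mass: 40.00x + 58.44y = 0.7237
Solving, x = 7.686 × 10^-3 mol, y = 7.123 × 10^-3 mol
mass of NaOH = 7.686 × 10^-3 × 40.00 = 0.3074 g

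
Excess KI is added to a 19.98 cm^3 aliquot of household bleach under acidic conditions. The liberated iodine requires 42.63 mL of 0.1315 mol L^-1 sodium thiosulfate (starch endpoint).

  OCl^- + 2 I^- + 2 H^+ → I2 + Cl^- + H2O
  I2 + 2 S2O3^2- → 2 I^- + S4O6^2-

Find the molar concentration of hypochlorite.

0.1403 mol/L

n(S2O3^2-) = 0.04263 × 0.1315 = 5.606 × 10^-3 mol
n(I2) = n(S2O3^2-)/2 = 2.803 × 10^-3 mol
n(OCl^-) in the aliquot = 2.803 × 10^-3 mol (1:1 ratio)
[OCl^-] = 2.803 × 10^-3 / 0.01998 = 0.1403 mol/L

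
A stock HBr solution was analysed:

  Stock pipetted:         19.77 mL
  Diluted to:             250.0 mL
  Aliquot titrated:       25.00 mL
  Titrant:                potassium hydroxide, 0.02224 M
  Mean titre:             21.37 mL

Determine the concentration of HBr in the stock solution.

0.2404 M

HBr + KOH → KBr + H2O
n(KOH) = 0.02137 × 0.02224 = 4.753 × 10^-4 mol
n(HBr) in the aliquot = 4.753 × 10^-4 mol (1:1 ratio)
[HBr]_dilute = 4.753 × 10^-4 / 0.02500 = 0.01901 mol/L
Dilution factor = 250.0 / 19.77 = 12.65
[HBr]_stock = 0.01901 × 12.65 = 0.2404 mol/L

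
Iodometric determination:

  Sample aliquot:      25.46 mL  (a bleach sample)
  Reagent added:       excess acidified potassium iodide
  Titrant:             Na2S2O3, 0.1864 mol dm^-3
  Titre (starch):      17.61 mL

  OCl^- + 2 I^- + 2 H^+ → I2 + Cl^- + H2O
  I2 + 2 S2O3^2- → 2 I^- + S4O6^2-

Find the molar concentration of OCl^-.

0.06446 mol/L

n(S2O3^2-) = 0.01761 × 0.1864 = 3.283 × 10^-3 mol
n(I2) = n(S2O3^2-)/2 = 1.641 × 10^-3 mol
n(OCl^-) in the aliquot = 1.641 × 10^-3 mol (1:1 ratio)
[OCl^-] = 1.641 × 10^-3 / 0.02546 = 0.06446 mol/L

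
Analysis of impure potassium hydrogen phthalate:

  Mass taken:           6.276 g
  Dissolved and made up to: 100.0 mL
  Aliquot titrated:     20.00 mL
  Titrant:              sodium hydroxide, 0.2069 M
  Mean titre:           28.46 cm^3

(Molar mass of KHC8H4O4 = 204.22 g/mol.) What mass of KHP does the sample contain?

6.013 g

KHC8H4O4 + NaOH → KNaC8H4O4 + H2O
n(NaOH) per titration = 0.02846 × 0.2069 = 5.888 × 10^-3 mol
n(KHC8H4O4) in each aliquot = 5.888 × 10^-3 mol (1:1 ratio)
n(KHC8H4O4) in the whole flask = 5.888 × 10^-3 × 100.0/20.00 = 0.02944 mol
mass of KHC8H4O4 = 0.02944 × 204.22 = 6.013 g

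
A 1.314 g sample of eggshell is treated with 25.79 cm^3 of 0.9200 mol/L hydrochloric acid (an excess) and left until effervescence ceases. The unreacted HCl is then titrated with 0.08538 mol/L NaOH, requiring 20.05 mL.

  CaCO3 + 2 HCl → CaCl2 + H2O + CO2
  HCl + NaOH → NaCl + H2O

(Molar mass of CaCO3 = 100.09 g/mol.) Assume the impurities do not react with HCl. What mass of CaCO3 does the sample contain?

n(HCl) added = 0.02579 × 0.9200 = 0.02373 mol
n(NaOH) used in back-titration = 0.02005 × 0.08538 = 1.712 × 10^-3 mol
n(HCl) left over = 1.712 × 10^-3 mol (1:1 ratio)
n(HCl) consumed by analyte = 0.02373 − 1.712 × 10^-3 = 0.02201 mol
From the 1:2 ratio, n(CaCO3) = 1/2 × 0.02201 = 0.01101 mol
mass of CaCO3 = 0.01101 × 100.09 = 1.102 g

1.102 g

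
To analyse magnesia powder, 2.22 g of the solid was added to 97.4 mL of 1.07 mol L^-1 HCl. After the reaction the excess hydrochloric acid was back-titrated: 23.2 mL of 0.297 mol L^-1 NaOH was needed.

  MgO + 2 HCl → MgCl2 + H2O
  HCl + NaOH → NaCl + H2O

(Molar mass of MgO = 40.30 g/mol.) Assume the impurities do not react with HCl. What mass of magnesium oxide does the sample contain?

n(HCl) added = 0.0974 × 1.07 = 0.104 mol
n(NaOH) used in back-titration = 0.0232 × 0.297 = 6.89 × 10^-3 mol
n(HCl) left over = 6.89 × 10^-3 mol (1:1 ratio)
n(HCl) consumed by analyte = 0.104 − 6.89 × 10^-3 = 0.0973 mol
From the 1:2 ratio, n(MgO) = 1/2 × 0.0973 = 0.0487 mol
mass of MgO = 0.0487 × 40.30 = 1.96 g

1.96 g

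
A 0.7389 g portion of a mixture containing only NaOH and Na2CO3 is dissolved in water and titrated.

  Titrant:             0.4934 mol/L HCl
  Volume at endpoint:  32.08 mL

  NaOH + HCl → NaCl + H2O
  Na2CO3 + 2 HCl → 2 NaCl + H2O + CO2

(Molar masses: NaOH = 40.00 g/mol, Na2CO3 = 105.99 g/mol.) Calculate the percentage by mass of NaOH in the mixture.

n(HCl) = 0.03208 × 0.4934 = 0.01583 mol
Let x = n(NaOH), y = n(Na2CO3).
Titrant: 1x + 2y = 0.01583;  mass: 40.00x + 105.99y = 0.7389
Solving, x = 7.689 × 10^-3 mol, y = 4.070 × 10^-3 mol
mass of NaOH = 7.689 × 10^-3 × 40.00 = 0.3076 g
% NaOH = 0.3076 / 0.7389 × 100 = 41.62 %

41.62 %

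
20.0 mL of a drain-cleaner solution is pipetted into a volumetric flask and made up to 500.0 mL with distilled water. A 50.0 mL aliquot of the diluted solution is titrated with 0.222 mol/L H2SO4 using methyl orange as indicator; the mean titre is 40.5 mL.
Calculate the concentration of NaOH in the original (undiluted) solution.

8.99 mol/L

2 NaOH + H2SO4 → Na2SO4 + 2 H2O
n(H2SO4) = 0.0405 × 0.222 = 8.99 × 10^-3 mol
From the 2:1 ratio, n(NaOH) in the aliquot = 2/1 × 8.99 × 10^-3 = 0.0180 mol
[NaOH]_dilute = 0.0180 / 0.0500 = 0.360 mol/L
Dilution factor = 500.0 / 20.0 = 25.00
[NaOH]_stock = 0.360 × 25.00 = 8.99 mol/L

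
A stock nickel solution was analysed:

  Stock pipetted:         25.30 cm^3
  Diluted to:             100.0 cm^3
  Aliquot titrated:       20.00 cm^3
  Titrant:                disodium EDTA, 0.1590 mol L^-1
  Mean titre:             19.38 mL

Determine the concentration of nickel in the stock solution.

Ni^2+ + EDTA^4- → [Ni(EDTA)]^2-
n(EDTA) = 0.01938 × 0.1590 = 3.081 × 10^-3 mol
n(Ni2+) in the aliquot = 3.081 × 10^-3 mol (1:1 ratio)
[Ni2+]_dilute = 3.081 × 10^-3 / 0.02000 = 0.1541 mol/L
Dilution factor = 100.0 / 25.30 = 3.953
[Ni2+]_stock = 0.1541 × 3.953 = 0.6090 mol/L

0.6090 mol/L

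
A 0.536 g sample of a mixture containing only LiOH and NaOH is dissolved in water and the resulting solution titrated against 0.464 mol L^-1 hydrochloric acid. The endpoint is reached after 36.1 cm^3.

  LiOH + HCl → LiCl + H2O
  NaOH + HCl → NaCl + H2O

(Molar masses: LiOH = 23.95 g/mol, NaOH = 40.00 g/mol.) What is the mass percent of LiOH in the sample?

37.3 %

n(HCl) = 0.0361 × 0.464 = 0.0168 mol
Let x = n(LiOH), y = n(NaOH).
Titrant: 1x + 1y = 0.0168;  mass: 23.95x + 40.00y = 0.536
Solving, x = 8.35 × 10^-3 mol, y = 8.40 × 10^-3 mol
mass of LiOH = 8.35 × 10^-3 × 23.95 = 0.200 g
% LiOH = 0.200 / 0.536 × 100 = 37.3 %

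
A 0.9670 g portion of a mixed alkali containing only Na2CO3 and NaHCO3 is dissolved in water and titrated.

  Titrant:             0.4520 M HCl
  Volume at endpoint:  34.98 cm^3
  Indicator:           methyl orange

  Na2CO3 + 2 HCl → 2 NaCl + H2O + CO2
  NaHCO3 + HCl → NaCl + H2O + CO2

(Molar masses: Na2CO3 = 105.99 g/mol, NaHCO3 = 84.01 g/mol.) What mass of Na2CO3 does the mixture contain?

n(HCl) = 0.03498 × 0.4520 = 0.01581 mol
Let x = n(Na2CO3), y = n(NaHCO3).
Titrant: 2x + 1y = 0.01581;  mass: 105.99x + 84.01y = 0.9670
Solving, x = 5.824 × 10^-3 mol, y = 4.162 × 10^-3 mol
mass of Na2CO3 = 5.824 × 10^-3 × 105.99 = 0.6173 g

0.6173 g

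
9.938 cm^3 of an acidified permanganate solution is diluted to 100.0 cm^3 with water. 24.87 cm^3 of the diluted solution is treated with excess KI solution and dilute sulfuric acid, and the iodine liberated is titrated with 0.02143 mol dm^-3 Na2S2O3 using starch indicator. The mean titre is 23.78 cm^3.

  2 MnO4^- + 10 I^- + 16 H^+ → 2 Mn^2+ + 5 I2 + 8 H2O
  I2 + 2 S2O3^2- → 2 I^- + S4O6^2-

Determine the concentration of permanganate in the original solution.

0.04124 mol/L

n(S2O3^2-) = 0.02378 × 0.02143 = 5.096 × 10^-4 mol
n(I2) = n(S2O3^2-)/2 = 2.548 × 10^-4 mol
From the 2:5 ratio, n(MnO4^-) in the aliquot = 2/5 × 2.548 × 10^-4 = 1.019 × 10^-4 mol
[MnO4^-]_dilute = 1.019 × 10^-4 / 0.02487 = 0.004098 mol/L
[MnO4^-]_original = 0.004098 × 100.0/9.938 = 0.04124 mol/L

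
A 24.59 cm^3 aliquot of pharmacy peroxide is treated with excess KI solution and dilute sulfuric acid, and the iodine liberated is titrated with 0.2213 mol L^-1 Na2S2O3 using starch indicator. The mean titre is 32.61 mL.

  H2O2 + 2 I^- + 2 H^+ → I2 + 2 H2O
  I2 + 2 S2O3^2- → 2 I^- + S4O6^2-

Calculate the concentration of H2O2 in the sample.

n(S2O3^2-) = 0.03261 × 0.2213 = 7.217 × 10^-3 mol
n(I2) = n(S2O3^2-)/2 = 3.608 × 10^-3 mol
n(H2O2) in the aliquot = 3.608 × 10^-3 mol (1:1 ratio)
[H2O2] = 3.608 × 10^-3 / 0.02459 = 0.1467 mol/L

0.1467 mol/L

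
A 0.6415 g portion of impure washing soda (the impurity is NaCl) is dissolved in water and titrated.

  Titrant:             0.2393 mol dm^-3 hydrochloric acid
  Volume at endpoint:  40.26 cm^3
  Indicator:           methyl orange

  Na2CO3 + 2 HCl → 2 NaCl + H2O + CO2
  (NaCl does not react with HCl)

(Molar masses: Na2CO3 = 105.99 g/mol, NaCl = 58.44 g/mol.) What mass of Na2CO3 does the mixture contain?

n(HCl) = 0.04026 × 0.2393 = 9.634 × 10^-3 mol
Let x = n(Na2CO3), y = n(NaCl).
Titrant: 2x = 9.634 × 10^-3;  mass: 105.99x + 58.44y = 0.6415
Solving, x = 4.817 × 10^-3 mol, y = 2.240 × 10^-3 mol
mass of Na2CO3 = 4.817 × 10^-3 × 105.99 = 0.5106 g

0.5106 g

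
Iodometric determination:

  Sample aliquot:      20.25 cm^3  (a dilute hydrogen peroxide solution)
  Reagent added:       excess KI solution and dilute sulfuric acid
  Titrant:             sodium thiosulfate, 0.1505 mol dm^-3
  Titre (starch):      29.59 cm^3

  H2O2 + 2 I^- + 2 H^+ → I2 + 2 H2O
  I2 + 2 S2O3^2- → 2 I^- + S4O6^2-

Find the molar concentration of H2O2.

n(S2O3^2-) = 0.02959 × 0.1505 = 4.453 × 10^-3 mol
n(I2) = n(S2O3^2-)/2 = 2.227 × 10^-3 mol
n(H2O2) in the aliquot = 2.227 × 10^-3 mol (1:1 ratio)
[H2O2] = 2.227 × 10^-3 / 0.02025 = 0.1100 mol/L

0.1100 mol/L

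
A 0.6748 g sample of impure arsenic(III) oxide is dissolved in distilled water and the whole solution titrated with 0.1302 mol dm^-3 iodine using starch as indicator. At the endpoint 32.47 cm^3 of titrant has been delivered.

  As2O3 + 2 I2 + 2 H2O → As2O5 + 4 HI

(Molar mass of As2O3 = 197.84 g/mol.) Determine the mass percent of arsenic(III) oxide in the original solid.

61.97 %

n(I2) = 0.03247 L × 0.1302 mol/L = 4.228 × 10^-3 mol
From the 1:2 ratio, n(As2O3) = 1/2 × 4.228 × 10^-3 = 2.114 × 10^-3 mol
mass of As2O3 = 2.114 × 10^-3 × 197.84 g/mol = 0.4182 g
% As2O3 = 0.4182 / 0.6748 × 100 = 61.97 %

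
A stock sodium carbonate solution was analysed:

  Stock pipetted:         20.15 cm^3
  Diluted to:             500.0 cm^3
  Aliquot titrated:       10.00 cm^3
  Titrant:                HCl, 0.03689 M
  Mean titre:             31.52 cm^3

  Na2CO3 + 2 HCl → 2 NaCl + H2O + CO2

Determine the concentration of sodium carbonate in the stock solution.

n(HCl) = 0.03152 × 0.03689 = 1.163 × 10^-3 mol
From the 1:2 ratio, n(Na2CO3) in the aliquot = 1/2 × 1.163 × 10^-3 = 5.814 × 10^-4 mol
[Na2CO3]_dilute = 5.814 × 10^-4 / 0.01000 = 0.05814 mol/L
Dilution factor = 500.0 / 20.15 = 24.81
[Na2CO3]_stock = 0.05814 × 24.81 = 1.443 mol/L

1.443 M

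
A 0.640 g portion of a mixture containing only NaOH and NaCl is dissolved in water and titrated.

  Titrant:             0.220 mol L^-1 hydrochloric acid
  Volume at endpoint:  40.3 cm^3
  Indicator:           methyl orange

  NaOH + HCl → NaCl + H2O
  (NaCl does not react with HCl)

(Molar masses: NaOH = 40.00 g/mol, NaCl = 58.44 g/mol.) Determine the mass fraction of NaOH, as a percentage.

n(HCl) = 0.0403 × 0.220 = 8.87 × 10^-3 mol
Let x = n(NaOH), y = n(NaCl).
Titrant: 1x = 8.87 × 10^-3;  mass: 40.00x + 58.44y = 0.640
Solving, x = 8.87 × 10^-3 mol, y = 4.88 × 10^-3 mol
mass of NaOH = 8.87 × 10^-3 × 40.00 = 0.355 g
% NaOH = 0.355 / 0.640 × 100 = 55.4 %

55.4 %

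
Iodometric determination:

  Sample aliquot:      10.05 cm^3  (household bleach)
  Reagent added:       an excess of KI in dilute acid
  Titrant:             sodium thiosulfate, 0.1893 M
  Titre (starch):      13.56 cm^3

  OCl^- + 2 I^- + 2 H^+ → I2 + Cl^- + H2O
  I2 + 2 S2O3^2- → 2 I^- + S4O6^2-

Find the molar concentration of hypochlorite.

0.1277 M

n(S2O3^2-) = 0.01356 × 0.1893 = 2.567 × 10^-3 mol
n(I2) = n(S2O3^2-)/2 = 1.283 × 10^-3 mol
n(OCl^-) in the aliquot = 1.283 × 10^-3 mol (1:1 ratio)
[OCl^-] = 1.283 × 10^-3 / 0.01005 = 0.1277 mol/L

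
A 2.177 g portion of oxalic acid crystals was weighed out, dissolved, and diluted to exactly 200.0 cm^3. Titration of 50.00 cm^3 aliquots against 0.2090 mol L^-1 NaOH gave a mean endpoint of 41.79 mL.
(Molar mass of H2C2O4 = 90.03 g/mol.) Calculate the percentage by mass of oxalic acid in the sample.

72.24 %

H2C2O4 + 2 NaOH → Na2C2O4 + 2 H2O
n(NaOH) per titration = 0.04179 × 0.2090 = 8.734 × 10^-3 mol
From the 1:2 ratio, n(H2C2O4) in each aliquot = 1/2 × 8.734 × 10^-3 = 4.367 × 10^-3 mol
n(H2C2O4) in the whole flask = 4.367 × 10^-3 × 200.0/50.00 = 0.01747 mol
mass of H2C2O4 = 0.01747 × 90.03 = 1.573 g
% H2C2O4 = 1.573 / 2.177 × 100 = 72.24 %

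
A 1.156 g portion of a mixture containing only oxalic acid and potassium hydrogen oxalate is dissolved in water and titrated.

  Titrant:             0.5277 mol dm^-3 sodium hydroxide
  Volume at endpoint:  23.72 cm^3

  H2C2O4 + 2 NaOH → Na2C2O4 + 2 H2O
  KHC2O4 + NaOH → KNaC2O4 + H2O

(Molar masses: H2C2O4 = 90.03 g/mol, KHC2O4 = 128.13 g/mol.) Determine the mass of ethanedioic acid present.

n(NaOH) = 0.02372 × 0.5277 = 0.01252 mol
Let x = n(H2C2O4), y = n(KHC2O4).
Titrant: 2x + 1y = 0.01252;  mass: 90.03x + 128.13y = 1.156
Solving, x = 2.694 × 10^-3 mol, y = 7.129 × 10^-3 mol
mass of H2C2O4 = 2.694 × 10^-3 × 90.03 = 0.2425 g

0.2425 g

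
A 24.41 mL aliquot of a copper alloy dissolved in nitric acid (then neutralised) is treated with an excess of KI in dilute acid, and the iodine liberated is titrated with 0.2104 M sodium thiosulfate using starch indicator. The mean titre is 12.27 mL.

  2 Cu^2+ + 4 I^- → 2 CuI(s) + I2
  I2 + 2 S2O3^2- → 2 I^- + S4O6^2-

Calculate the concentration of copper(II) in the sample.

n(S2O3^2-) = 0.01227 × 0.2104 = 2.582 × 10^-3 mol
n(I2) = n(S2O3^2-)/2 = 1.291 × 10^-3 mol
From the 2:1 ratio, n(Cu2+) in the aliquot = 2/1 × 1.291 × 10^-3 = 2.582 × 10^-3 mol
[Cu2+] = 2.582 × 10^-3 / 0.02441 = 0.1058 mol/L

0.1058 M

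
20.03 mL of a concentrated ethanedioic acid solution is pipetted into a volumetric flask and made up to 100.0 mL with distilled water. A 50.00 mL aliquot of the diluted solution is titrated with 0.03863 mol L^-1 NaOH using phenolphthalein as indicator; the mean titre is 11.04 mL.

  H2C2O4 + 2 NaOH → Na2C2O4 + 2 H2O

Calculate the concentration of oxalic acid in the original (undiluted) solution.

0.02129 mol/L

n(NaOH) = 0.01104 × 0.03863 = 4.265 × 10^-4 mol
From the 1:2 ratio, n(H2C2O4) in the aliquot = 1/2 × 4.265 × 10^-4 = 2.132 × 10^-4 mol
[H2C2O4]_dilute = 2.132 × 10^-4 / 0.05000 = 0.004265 mol/L
Dilution factor = 100.0 / 20.03 = 4.993
[H2C2O4]_stock = 0.004265 × 4.993 = 0.02129 mol/L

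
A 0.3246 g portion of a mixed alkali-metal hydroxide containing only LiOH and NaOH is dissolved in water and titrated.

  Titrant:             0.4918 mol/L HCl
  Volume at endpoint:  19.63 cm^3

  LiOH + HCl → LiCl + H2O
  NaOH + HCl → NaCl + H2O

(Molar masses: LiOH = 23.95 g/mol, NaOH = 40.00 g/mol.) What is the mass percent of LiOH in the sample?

n(HCl) = 0.01963 × 0.4918 = 9.654 × 10^-3 mol
Let x = n(LiOH), y = n(NaOH).
Titrant: 1x + 1y = 9.654 × 10^-3;  mass: 23.95x + 40.00y = 0.3246
Solving, x = 3.836 × 10^-3 mol, y = 5.818 × 10^-3 mol
mass of LiOH = 3.836 × 10^-3 × 23.95 = 0.09186 g
% LiOH = 0.09186 / 0.3246 × 100 = 28.30 %

28.30 %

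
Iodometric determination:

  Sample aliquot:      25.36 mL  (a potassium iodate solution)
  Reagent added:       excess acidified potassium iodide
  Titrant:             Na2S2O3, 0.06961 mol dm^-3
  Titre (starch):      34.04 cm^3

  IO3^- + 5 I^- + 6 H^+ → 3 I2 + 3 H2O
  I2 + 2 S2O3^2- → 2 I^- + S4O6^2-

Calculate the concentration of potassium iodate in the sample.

n(S2O3^2-) = 0.03404 × 0.06961 = 2.370 × 10^-3 mol
n(I2) = n(S2O3^2-)/2 = 1.185 × 10^-3 mol
From the 1:3 ratio, n(IO3^-) in the aliquot = 1/3 × 1.185 × 10^-3 = 3.949 × 10^-4 mol
[IO3^-] = 3.949 × 10^-4 / 0.02536 = 0.01557 mol/L

0.01557 mol/L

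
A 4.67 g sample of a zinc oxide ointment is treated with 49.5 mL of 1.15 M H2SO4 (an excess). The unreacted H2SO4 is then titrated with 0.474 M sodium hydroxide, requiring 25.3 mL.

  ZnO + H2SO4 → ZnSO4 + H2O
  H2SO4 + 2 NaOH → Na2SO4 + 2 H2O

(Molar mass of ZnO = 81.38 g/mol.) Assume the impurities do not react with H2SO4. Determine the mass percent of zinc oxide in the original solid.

n(H2SO4) added = 0.0495 × 1.15 = 0.0569 mol
n(NaOH) used in back-titration = 0.0253 × 0.474 = 0.0120 mol
From the 1:2 ratio, n(H2SO4) left over = 1/2 × 0.0120 = 6.00 × 10^-3 mol
n(H2SO4) consumed by analyte = 0.0569 − 6.00 × 10^-3 = 0.0509 mol
n(ZnO) = 0.0509 mol (1:1 ratio)
mass of ZnO = 0.0509 × 81.38 = 4.14 g
% ZnO = 4.14 / 4.67 × 100 = 88.7 %

88.7 %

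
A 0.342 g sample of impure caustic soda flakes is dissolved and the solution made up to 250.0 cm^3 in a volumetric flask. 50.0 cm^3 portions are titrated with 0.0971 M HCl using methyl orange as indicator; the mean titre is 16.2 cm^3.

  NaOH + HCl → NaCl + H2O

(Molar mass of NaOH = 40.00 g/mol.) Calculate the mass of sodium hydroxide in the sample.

0.315 g

n(HCl) per titration = 0.0162 × 0.0971 = 1.57 × 10^-3 mol
n(NaOH) in each aliquot = 1.57 × 10^-3 mol (1:1 ratio)
n(NaOH) in the whole flask = 1.57 × 10^-3 × 250.0/50.0 = 7.87 × 10^-3 mol
mass of NaOH = 7.87 × 10^-3 × 40.00 = 0.315 g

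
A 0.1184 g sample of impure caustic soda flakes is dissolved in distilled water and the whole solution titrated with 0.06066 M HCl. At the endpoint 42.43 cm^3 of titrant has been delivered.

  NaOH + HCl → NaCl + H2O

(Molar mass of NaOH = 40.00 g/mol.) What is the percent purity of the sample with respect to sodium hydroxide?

n(HCl) = 0.04243 L × 0.06066 mol/L = 2.574 × 10^-3 mol
n(NaOH) = 2.574 × 10^-3 mol (1:1 ratio)
mass of NaOH = 2.574 × 10^-3 × 40.00 g/mol = 0.1030 g
% NaOH = 0.1030 / 0.1184 × 100 = 86.95 %

86.95 %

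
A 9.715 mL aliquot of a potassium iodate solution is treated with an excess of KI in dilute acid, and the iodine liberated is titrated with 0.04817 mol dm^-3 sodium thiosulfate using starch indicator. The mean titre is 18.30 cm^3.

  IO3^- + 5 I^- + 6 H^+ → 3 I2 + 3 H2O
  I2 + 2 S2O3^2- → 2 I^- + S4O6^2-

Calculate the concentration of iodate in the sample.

n(S2O3^2-) = 0.01830 × 0.04817 = 8.815 × 10^-4 mol
n(I2) = n(S2O3^2-)/2 = 4.408 × 10^-4 mol
From the 1:3 ratio, n(IO3^-) in the aliquot = 1/3 × 4.408 × 10^-4 = 1.469 × 10^-4 mol
[IO3^-] = 1.469 × 10^-4 / 0.009715 = 0.01512 mol/L

0.01512 mol/L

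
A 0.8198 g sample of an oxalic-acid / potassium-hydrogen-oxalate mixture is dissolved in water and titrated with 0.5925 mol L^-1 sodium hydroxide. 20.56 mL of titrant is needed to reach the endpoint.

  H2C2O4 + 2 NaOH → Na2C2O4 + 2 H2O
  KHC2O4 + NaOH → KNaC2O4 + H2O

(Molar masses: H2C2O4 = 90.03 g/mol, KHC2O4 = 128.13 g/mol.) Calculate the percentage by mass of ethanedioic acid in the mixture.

n(NaOH) = 0.02056 × 0.5925 = 0.01218 mol
Let x = n(H2C2O4), y = n(KHC2O4).
Titrant: 2x + 1y = 0.01218;  mass: 90.03x + 128.13y = 0.8198
Solving, x = 4.458 × 10^-3 mol, y = 3.266 × 10^-3 mol
mass of H2C2O4 = 4.458 × 10^-3 × 90.03 = 0.4014 g
% H2C2O4 = 0.4014 / 0.8198 × 100 = 48.96 %

48.96 %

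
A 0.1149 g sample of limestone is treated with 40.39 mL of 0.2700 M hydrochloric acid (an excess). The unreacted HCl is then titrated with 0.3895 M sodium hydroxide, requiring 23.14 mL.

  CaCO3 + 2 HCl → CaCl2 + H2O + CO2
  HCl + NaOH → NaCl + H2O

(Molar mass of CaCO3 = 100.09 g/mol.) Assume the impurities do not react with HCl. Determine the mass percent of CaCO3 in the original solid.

82.42 %

n(HCl) added = 0.04039 × 0.2700 = 0.01091 mol
n(NaOH) used in back-titration = 0.02314 × 0.3895 = 9.013 × 10^-3 mol
n(HCl) left over = 9.013 × 10^-3 mol (1:1 ratio)
n(HCl) consumed by analyte = 0.01091 − 9.013 × 10^-3 = 1.892 × 10^-3 mol
From the 1:2 ratio, n(CaCO3) = 1/2 × 1.892 × 10^-3 = 9.461 × 10^-4 mol
mass of CaCO3 = 9.461 × 10^-4 × 100.09 = 0.09470 g
% CaCO3 = 0.09470 / 0.1149 × 100 = 82.42 %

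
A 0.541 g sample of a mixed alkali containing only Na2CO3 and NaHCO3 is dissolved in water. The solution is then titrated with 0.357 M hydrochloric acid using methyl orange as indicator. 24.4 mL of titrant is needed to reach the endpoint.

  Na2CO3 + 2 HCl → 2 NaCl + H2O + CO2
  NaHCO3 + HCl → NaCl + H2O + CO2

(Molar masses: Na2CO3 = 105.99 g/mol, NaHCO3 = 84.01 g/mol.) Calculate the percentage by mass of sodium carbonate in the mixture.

n(HCl) = 0.0244 × 0.357 = 8.71 × 10^-3 mol
Let x = n(Na2CO3), y = n(NaHCO3).
Titrant: 2x + 1y = 8.71 × 10^-3;  mass: 105.99x + 84.01y = 0.541
Solving, x = 3.08 × 10^-3 mol, y = 2.56 × 10^-3 mol
mass of Na2CO3 = 3.08 × 10^-3 × 105.99 = 0.326 g
% Na2CO3 = 0.326 / 0.541 × 100 = 60.3 %

60.3 %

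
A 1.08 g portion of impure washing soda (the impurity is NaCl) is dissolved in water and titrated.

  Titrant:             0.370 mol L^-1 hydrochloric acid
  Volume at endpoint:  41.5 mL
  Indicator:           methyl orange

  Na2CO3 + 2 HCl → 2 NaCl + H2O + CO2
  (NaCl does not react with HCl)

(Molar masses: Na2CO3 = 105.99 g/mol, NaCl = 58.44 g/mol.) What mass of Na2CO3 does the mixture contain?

0.814 g

n(HCl) = 0.0415 × 0.370 = 0.0154 mol
Let x = n(Na2CO3), y = n(NaCl).
Titrant: 2x = 0.0154;  mass: 105.99x + 58.44y = 1.08
Solving, x = 7.68 × 10^-3 mol, y = 4.56 × 10^-3 mol
mass of Na2CO3 = 7.68 × 10^-3 × 105.99 = 0.814 g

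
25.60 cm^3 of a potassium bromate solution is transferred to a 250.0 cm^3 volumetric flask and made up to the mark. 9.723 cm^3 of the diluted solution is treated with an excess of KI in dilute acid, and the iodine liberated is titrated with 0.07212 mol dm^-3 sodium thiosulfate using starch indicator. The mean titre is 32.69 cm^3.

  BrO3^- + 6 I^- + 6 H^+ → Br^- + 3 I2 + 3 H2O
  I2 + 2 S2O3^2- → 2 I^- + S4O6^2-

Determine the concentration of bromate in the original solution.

n(S2O3^2-) = 0.03269 × 0.07212 = 2.358 × 10^-3 mol
n(I2) = n(S2O3^2-)/2 = 1.179 × 10^-3 mol
From the 1:3 ratio, n(BrO3^-) in the aliquot = 1/3 × 1.179 × 10^-3 = 3.929 × 10^-4 mol
[BrO3^-]_dilute = 3.929 × 10^-4 / 0.009723 = 0.04041 mol/L
[BrO3^-]_original = 0.04041 × 250.0/25.60 = 0.3947 mol/L

0.3947 mol/L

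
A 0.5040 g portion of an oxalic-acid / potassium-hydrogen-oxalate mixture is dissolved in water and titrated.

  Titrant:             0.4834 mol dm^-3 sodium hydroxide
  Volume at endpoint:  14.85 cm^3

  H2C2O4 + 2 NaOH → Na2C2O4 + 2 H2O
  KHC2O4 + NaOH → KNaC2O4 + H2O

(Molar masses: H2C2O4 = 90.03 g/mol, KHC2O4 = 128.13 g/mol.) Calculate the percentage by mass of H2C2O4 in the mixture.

44.68 %

n(NaOH) = 0.01485 × 0.4834 = 7.178 × 10^-3 mol
Let x = n(H2C2O4), y = n(KHC2O4).
Titrant: 2x + 1y = 7.178 × 10^-3;  mass: 90.03x + 128.13y = 0.5040
Solving, x = 2.501 × 10^-3 mol, y = 2.176 × 10^-3 mol
mass of H2C2O4 = 2.501 × 10^-3 × 90.03 = 0.2252 g
% H2C2O4 = 0.2252 / 0.5040 × 100 = 44.68 %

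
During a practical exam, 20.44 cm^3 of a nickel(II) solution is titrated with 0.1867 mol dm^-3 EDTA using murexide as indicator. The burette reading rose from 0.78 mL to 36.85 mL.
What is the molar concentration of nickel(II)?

0.3295 mol/L

Ni^2+ + EDTA^4- → [Ni(EDTA)]^2-
n(EDTA) = 0.03607 L × 0.1867 mol/L = 6.734 × 10^-3 mol
n(Ni2+) = 6.734 × 10^-3 mol (1:1 mole ratio)
[Ni2+] = 6.734 × 10^-3 mol / 0.02044 L = 0.3295 mol/L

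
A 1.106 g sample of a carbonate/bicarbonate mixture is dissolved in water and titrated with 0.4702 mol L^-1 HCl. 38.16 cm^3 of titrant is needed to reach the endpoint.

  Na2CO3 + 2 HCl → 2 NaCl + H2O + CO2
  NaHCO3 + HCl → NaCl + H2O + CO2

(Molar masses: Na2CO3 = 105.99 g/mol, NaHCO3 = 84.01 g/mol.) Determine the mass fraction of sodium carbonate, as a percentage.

62.01 %

n(HCl) = 0.03816 × 0.4702 = 0.01794 mol
Let x = n(Na2CO3), y = n(NaHCO3).
Titrant: 2x + 1y = 0.01794;  mass: 105.99x + 84.01y = 1.106
Solving, x = 6.471 × 10^-3 mol, y = 5.001 × 10^-3 mol
mass of Na2CO3 = 6.471 × 10^-3 × 105.99 = 0.6858 g
% Na2CO3 = 0.6858 / 1.106 × 100 = 62.01 %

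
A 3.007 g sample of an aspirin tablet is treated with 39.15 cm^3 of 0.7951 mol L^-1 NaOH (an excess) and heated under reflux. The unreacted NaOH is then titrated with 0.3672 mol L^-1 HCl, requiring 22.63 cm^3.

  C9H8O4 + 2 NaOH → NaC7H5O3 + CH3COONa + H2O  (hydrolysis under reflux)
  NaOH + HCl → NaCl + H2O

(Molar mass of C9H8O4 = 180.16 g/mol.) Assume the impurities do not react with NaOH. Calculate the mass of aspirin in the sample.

n(NaOH) added = 0.03915 × 0.7951 = 0.03113 mol
n(HCl) used in back-titration = 0.02263 × 0.3672 = 8.310 × 10^-3 mol
n(NaOH) left over = 8.310 × 10^-3 mol (1:1 ratio)
n(NaOH) consumed by analyte = 0.03113 − 8.310 × 10^-3 = 0.02282 mol
From the 1:2 ratio, n(C9H8O4) = 1/2 × 0.02282 = 0.01141 mol
mass of C9H8O4 = 0.01141 × 180.16 = 2.055 g

2.055 g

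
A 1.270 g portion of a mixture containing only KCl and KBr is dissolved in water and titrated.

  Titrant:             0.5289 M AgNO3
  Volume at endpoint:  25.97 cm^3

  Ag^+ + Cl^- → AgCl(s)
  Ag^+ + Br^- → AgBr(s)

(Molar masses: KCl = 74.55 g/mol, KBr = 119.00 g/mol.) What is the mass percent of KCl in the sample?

48.14 %

n(AgNO3) = 0.02597 × 0.5289 = 0.01374 mol
Let x = n(KCl), y = n(KBr).
Titrant: 1x + 1y = 0.01374;  mass: 74.55x + 119.00y = 1.270
Solving, x = 8.201 × 10^-3 mol, y = 5.535 × 10^-3 mol
mass of KCl = 8.201 × 10^-3 × 74.55 = 0.6114 g
% KCl = 0.6114 / 1.270 × 100 = 48.14 %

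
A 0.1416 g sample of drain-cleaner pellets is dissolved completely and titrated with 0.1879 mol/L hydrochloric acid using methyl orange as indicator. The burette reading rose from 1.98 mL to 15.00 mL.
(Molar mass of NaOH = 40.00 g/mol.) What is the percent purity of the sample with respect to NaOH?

69.11 %

NaOH + HCl → NaCl + H2O
n(HCl) = 0.01302 L × 0.1879 mol/L = 2.446 × 10^-3 mol
n(NaOH) = 2.446 × 10^-3 mol (1:1 ratio)
mass of NaOH = 2.446 × 10^-3 × 40.00 g/mol = 0.09786 g
% NaOH = 0.09786 / 0.1416 × 100 = 69.11 %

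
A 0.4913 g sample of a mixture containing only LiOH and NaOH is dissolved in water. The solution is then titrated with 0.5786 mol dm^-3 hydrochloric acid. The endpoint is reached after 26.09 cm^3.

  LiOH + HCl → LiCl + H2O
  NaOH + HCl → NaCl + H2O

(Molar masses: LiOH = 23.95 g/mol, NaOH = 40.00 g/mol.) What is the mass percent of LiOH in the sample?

n(HCl) = 0.02609 × 0.5786 = 0.01510 mol
Let x = n(LiOH), y = n(NaOH).
Titrant: 1x + 1y = 0.01510;  mass: 23.95x + 40.00y = 0.4913
Solving, x = 7.011 × 10^-3 mol, y = 8.085 × 10^-3 mol
mass of LiOH = 7.011 × 10^-3 × 23.95 = 0.1679 g
% LiOH = 0.1679 / 0.4913 × 100 = 34.18 %

34.18 %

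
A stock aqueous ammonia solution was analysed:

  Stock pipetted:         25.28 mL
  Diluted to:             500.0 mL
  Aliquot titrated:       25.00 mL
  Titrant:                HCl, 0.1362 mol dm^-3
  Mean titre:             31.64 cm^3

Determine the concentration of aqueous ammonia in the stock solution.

NH3 + HCl → NH4Cl
n(HCl) = 0.03164 × 0.1362 = 4.309 × 10^-3 mol
n(NH3) in the aliquot = 4.309 × 10^-3 mol (1:1 ratio)
[NH3]_dilute = 4.309 × 10^-3 / 0.02500 = 0.1724 mol/L
Dilution factor = 500.0 / 25.28 = 19.78
[NH3]_stock = 0.1724 × 19.78 = 3.409 mol/L

3.409 mol/L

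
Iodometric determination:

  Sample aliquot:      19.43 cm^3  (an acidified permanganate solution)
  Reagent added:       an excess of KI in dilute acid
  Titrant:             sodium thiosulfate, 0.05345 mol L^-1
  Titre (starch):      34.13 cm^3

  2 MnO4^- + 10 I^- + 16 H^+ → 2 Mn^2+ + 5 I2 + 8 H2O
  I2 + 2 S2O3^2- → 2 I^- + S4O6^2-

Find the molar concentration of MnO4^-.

n(S2O3^2-) = 0.03413 × 0.05345 = 1.824 × 10^-3 mol
n(I2) = n(S2O3^2-)/2 = 9.121 × 10^-4 mol
From the 2:5 ratio, n(MnO4^-) in the aliquot = 2/5 × 9.121 × 10^-4 = 3.648 × 10^-4 mol
[MnO4^-] = 3.648 × 10^-4 / 0.01943 = 0.01878 mol/L

0.01878 mol/L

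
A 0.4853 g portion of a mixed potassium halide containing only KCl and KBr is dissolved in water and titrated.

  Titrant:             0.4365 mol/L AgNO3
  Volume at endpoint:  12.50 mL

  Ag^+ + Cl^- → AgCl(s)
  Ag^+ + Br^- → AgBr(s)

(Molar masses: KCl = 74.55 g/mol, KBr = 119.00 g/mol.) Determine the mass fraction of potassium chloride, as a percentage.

56.68 %

n(AgNO3) = 0.01250 × 0.4365 = 5.456 × 10^-3 mol
Let x = n(KCl), y = n(KBr).
Titrant: 1x + 1y = 5.456 × 10^-3;  mass: 74.55x + 119.00y = 0.4853
Solving, x = 3.689 × 10^-3 mol, y = 1.767 × 10^-3 mol
mass of KCl = 3.689 × 10^-3 × 74.55 = 0.2750 g
% KCl = 0.2750 / 0.4853 × 100 = 56.68 %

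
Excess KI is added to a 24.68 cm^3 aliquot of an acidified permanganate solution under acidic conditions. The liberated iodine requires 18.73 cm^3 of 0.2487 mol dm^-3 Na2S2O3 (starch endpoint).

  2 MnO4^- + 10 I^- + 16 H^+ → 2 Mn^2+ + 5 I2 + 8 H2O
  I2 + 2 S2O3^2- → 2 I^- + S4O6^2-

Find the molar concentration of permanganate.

0.03775 mol/L

n(S2O3^2-) = 0.01873 × 0.2487 = 4.658 × 10^-3 mol
n(I2) = n(S2O3^2-)/2 = 2.329 × 10^-3 mol
From the 2:5 ratio, n(MnO4^-) in the aliquot = 2/5 × 2.329 × 10^-3 = 9.316 × 10^-4 mol
[MnO4^-] = 9.316 × 10^-4 / 0.02468 = 0.03775 mol/L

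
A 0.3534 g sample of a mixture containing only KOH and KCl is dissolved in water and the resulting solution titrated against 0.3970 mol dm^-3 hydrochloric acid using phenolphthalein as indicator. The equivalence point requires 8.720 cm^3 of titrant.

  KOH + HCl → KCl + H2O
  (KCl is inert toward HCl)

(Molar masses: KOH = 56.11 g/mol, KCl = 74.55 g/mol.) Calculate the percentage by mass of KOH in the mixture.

54.96 %

n(HCl) = 0.008720 × 0.3970 = 3.462 × 10^-3 mol
Let x = n(KOH), y = n(KCl).
Titrant: 1x = 3.462 × 10^-3;  mass: 56.11x + 74.55y = 0.3534
Solving, x = 3.462 × 10^-3 mol, y = 2.135 × 10^-3 mol
mass of KOH = 3.462 × 10^-3 × 56.11 = 0.1942 g
% KOH = 0.1942 / 0.3534 × 100 = 54.96 %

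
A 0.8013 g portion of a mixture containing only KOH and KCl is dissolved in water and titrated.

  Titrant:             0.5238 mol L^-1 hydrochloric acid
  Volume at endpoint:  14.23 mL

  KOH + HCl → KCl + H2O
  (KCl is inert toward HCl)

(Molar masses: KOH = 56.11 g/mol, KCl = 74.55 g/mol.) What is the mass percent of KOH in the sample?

n(HCl) = 0.01423 × 0.5238 = 7.454 × 10^-3 mol
Let x = n(KOH), y = n(KCl).
Titrant: 1x = 7.454 × 10^-3;  mass: 56.11x + 74.55y = 0.8013
Solving, x = 7.454 × 10^-3 mol, y = 5.138 × 10^-3 mol
mass of KOH = 7.454 × 10^-3 × 56.11 = 0.4182 g
% KOH = 0.4182 / 0.8013 × 100 = 52.19 %

52.19 %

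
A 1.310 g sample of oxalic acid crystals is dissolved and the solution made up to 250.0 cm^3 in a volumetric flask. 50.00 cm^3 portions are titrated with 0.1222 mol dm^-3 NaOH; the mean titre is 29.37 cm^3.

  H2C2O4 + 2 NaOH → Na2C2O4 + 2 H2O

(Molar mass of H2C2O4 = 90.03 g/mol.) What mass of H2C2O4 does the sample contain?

0.8078 g

n(NaOH) per titration = 0.02937 × 0.1222 = 3.589 × 10^-3 mol
From the 1:2 ratio, n(H2C2O4) in each aliquot = 1/2 × 3.589 × 10^-3 = 1.795 × 10^-3 mol
n(H2C2O4) in the whole flask = 1.795 × 10^-3 × 250.0/50.00 = 8.973 × 10^-3 mol
mass of H2C2O4 = 8.973 × 10^-3 × 90.03 = 0.8078 g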